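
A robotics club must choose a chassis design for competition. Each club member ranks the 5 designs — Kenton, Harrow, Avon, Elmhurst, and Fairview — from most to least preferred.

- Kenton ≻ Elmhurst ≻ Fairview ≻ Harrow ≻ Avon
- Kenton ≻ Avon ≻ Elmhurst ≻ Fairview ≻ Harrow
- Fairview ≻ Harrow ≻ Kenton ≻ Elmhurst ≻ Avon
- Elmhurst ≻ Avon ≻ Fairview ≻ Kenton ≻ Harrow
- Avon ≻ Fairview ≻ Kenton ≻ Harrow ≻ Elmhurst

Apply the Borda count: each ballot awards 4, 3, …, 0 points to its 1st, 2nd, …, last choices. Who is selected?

Borda scores:
  Kenton: 4 + 4 + 2 + 1 + 2 = 13
  Harrow: 1 + 0 + 3 + 0 + 1 = 5
  Avon: 0 + 3 + 0 + 3 + 4 = 10
  Elmhurst: 3 + 2 + 1 + 4 + 0 = 10
  Fairview: 2 + 1 + 4 + 2 + 3 = 12
Kenton has the highest total.

Kenton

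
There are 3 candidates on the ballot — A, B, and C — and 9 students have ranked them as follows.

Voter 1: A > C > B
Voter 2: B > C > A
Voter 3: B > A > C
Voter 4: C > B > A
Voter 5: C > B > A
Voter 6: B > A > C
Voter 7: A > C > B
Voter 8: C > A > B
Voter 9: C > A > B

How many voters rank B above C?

3

Ballots ranking B above C: 3.
Ballots ranking C above B: 6.
So 3 of 9 voters prefer B to C.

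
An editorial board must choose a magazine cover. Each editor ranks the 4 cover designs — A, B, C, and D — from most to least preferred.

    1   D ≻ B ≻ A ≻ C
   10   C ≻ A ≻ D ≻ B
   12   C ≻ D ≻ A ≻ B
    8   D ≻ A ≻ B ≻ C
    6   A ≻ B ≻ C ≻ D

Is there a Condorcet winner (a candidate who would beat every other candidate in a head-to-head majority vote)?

Head-to-head results (37 voters total):
A vs B: A wins 36–1.
A vs C: C wins 22–15.
A vs D: D wins 21–16.
B vs C: C wins 22–15.
B vs D: D wins 31–6.
C vs D: C wins 28–9.
C beats each rival — A (22–15), B (22–15), D (28–9) — so C is the Condorcet winner.

Yes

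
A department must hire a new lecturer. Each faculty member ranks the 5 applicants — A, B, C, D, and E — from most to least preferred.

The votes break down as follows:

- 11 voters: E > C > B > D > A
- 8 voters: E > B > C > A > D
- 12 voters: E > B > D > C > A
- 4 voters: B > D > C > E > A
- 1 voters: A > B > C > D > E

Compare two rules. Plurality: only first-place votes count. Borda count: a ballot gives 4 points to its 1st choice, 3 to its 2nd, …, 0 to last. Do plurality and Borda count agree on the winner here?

Plurality first-place counts: A 1, B 4, C 0, D 0, E 31 → E.
Borda totals: A 12, B 101, C 71, D 48, E 128 → E.
The two rules agree on E.

Yes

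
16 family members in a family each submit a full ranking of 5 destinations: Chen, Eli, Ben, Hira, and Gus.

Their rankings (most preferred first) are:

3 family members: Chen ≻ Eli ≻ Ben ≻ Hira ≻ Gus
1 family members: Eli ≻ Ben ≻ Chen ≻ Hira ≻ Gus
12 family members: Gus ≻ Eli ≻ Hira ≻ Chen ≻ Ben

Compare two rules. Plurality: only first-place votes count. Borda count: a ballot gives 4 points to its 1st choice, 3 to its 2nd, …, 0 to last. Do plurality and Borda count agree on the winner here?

Plurality first-place counts: Chen 3, Eli 1, Ben 0, Hira 0, Gus 12 → Gus.
Borda totals: Chen 26, Eli 49, Ben 9, Hira 28, Gus 48 → Eli.
The two rules disagree: plurality picks Gus, Borda picks Eli.

No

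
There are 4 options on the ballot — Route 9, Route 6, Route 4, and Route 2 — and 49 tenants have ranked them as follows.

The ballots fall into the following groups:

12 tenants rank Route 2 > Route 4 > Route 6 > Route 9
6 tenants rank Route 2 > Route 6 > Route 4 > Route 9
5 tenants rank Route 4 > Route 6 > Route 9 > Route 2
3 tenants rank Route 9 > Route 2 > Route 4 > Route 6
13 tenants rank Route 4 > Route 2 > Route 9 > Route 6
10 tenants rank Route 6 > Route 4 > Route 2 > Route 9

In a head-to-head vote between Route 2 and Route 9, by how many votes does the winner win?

Ballots ranking Route 2 above Route 9: 12+6+13+10 = 41.
Ballots ranking Route 9 above Route 2: 5+3 = 8.
Route 2 wins 41–8, a margin of 33.

33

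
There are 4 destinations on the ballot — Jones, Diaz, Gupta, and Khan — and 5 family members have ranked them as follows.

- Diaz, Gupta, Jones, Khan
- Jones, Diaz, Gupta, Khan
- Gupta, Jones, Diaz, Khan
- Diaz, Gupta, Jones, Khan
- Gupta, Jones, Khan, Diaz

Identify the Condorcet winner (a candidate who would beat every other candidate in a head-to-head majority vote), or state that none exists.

Head-to-head results (5 voters total):
Jones vs Diaz: Jones wins 3–2.
Jones vs Gupta: Gupta wins 4–1.
Jones vs Khan: Jones wins 5–0.
Diaz vs Gupta: Diaz wins 3–2.
Diaz vs Khan: Diaz wins 4–1.
Gupta vs Khan: Gupta wins 5–0.
No candidate beats all others: Jones beats Diaz beats Gupta beats Jones, a majority cycle.

None — there is no Condorcet winner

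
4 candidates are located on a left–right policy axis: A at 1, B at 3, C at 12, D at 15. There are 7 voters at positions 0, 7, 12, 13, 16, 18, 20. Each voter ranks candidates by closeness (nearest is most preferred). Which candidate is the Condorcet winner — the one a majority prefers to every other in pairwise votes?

C

With single-peaked preferences on a line, the Condorcet winner is the candidate closest to the median voter.
The median voter (position 13) is closest to C at 12.
Check: C vs A — voters closer to C: 6 of 7.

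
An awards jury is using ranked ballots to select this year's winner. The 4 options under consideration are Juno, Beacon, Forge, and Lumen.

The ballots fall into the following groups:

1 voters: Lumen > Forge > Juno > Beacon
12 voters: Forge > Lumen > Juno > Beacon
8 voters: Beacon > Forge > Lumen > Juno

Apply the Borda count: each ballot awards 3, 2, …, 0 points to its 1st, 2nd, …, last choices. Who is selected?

Borda scores:
  Juno: 1 + 12·1 + 8·0 = 13
  Beacon: 0 + 12·0 + 8·3 = 24
  Forge: 2 + 12·3 + 8·2 = 54
  Lumen: 3 + 12·2 + 8·1 = 35
Forge has the highest total.

Forge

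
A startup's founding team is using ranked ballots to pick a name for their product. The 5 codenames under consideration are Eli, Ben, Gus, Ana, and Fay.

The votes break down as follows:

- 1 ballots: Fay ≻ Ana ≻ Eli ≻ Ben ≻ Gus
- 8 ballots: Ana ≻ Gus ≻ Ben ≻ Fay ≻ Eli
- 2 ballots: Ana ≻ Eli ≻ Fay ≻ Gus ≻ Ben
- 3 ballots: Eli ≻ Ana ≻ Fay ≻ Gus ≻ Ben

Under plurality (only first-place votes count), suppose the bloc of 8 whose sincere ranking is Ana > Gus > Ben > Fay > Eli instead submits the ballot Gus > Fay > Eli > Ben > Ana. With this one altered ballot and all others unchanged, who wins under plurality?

First-place totals with the altered ballot: Eli 3, Ben 0, Gus 8, Ana 2, Fay 1.
The switch changes the winner from Ana to Gus.

Gus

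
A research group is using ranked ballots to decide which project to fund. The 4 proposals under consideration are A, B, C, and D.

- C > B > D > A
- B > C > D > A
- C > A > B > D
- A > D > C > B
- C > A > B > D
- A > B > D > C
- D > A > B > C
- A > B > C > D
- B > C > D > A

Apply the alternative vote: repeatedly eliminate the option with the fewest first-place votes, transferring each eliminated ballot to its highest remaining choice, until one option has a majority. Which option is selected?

C

Round 1: A 3, C 3, B 2, D 1. D has the fewest and is eliminated.
Round 2: A 4, C 3, B 2. B has the fewest and is eliminated.
Round 3: C 5, A 4. C has a majority.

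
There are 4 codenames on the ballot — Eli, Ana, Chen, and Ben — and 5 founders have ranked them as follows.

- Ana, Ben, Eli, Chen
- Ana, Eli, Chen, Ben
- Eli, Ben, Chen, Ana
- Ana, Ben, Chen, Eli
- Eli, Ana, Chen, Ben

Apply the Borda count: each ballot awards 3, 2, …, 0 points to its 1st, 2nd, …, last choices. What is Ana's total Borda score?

Borda scores:
  Eli: 1 + 2 + 3 + 0 + 3 = 9
  Ana: 3 + 3 + 0 + 3 + 2 = 11
  Chen: 0 + 1 + 1 + 1 + 1 = 4
  Ben: 2 + 0 + 2 + 2 + 0 = 6

11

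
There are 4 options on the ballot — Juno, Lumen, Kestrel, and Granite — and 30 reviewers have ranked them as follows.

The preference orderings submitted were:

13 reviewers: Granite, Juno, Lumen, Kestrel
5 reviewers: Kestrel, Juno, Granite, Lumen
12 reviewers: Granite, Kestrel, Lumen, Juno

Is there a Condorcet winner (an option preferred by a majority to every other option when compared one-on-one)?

Head-to-head results (30 voters total):
Juno vs Lumen: Juno wins 18–12.
Juno vs Kestrel: Kestrel wins 17–13.
Juno vs Granite: Granite wins 25–5.
Lumen vs Kestrel: Kestrel wins 17–13.
Lumen vs Granite: Granite wins 30–0.
Kestrel vs Granite: Granite wins 25–5.
Granite beats each rival — Juno (25–5), Lumen (30–0), Kestrel (25–5) — so Granite is the Condorcet winner.

Yes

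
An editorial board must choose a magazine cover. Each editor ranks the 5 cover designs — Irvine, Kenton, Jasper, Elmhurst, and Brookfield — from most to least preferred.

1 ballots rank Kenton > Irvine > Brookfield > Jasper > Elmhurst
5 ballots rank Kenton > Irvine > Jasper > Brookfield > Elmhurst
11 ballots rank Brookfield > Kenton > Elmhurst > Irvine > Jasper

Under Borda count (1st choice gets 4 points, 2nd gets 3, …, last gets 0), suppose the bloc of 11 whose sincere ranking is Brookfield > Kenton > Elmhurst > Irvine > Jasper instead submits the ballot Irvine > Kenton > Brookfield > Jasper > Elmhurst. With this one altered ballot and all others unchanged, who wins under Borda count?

Irvine

Borda totals with the altered ballot: Irvine 62, Kenton 57, Jasper 22, Elmhurst 0, Brookfield 29.
The switch changes the winner from Kenton to Irvine.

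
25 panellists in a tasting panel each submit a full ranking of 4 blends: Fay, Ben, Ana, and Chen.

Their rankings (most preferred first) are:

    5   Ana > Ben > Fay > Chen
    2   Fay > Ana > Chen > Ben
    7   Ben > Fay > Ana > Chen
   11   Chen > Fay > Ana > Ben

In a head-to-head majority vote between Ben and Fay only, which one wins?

Fay

Ballots ranking Ben above Fay: 5+7 = 12.
Ballots ranking Fay above Ben: 2+11 = 13.
Fay wins the head-to-head, 13–12.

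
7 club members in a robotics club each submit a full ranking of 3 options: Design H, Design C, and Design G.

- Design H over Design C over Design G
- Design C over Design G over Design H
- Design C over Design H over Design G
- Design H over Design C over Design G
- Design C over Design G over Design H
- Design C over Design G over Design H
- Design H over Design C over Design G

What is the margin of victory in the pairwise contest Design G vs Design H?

1

Ballots ranking Design G above Design H: 3.
Ballots ranking Design H above Design G: 4.
Design H wins 4–3, a margin of 1.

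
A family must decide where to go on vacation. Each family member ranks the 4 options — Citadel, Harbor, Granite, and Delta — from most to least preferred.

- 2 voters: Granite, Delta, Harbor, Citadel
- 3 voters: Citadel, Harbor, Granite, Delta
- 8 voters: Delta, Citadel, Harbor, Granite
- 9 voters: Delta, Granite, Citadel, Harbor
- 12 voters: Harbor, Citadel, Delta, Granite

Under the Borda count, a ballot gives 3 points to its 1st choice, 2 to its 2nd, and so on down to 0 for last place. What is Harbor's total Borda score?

52

Borda scores:
  Citadel: 2·0 + 3·3 + 8·2 + 9·1 + 12·2 = 58
  Harbor: 2·1 + 3·2 + 8·1 + 9·0 + 12·3 = 52
  Granite: 2·3 + 3·1 + 8·0 + 9·2 + 12·0 = 27
  Delta: 2·2 + 3·0 + 8·3 + 9·3 + 12·1 = 67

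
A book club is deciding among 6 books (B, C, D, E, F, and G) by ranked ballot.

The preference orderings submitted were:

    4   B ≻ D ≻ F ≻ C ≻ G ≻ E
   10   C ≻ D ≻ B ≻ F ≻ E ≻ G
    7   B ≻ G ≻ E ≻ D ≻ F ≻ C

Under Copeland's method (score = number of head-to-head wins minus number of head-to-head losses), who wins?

Pairwise results:
  B vs C: B wins 11–10.
  B vs D: B wins 11–10.
  B vs E: B wins 21–0.
  B vs F: B wins 21–0.
  B vs G: B wins 21–0.
  C vs D: D wins 11–10.
  C vs E: C wins 14–7.
  C vs F: F wins 11–10.
  C vs G: C wins 14–7.
  D vs E: D wins 14–7.
  D vs F: D wins 21–0.
  D vs G: D wins 14–7.
  E vs F: F wins 14–7.
  E vs G: G wins 11–10.
  F vs G: F wins 14–7.
Copeland scores (wins − losses):
  B: 5 − 0 = 5
  C: 2 − 3 = -1
  D: 4 − 1 = 3
  E: 0 − 5 = -5
  F: 3 − 2 = 1
  G: 1 − 4 = -3
B has the best Copeland score.

B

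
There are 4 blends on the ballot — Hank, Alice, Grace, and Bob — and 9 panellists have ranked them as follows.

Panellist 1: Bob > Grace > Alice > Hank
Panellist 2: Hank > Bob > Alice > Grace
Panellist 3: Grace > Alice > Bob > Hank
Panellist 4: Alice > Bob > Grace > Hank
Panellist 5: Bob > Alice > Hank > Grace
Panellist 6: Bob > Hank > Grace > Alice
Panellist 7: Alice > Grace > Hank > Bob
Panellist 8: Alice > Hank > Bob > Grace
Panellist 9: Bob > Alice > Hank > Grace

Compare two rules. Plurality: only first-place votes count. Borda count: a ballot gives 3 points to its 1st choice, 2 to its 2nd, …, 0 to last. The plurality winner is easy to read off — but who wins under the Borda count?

Bob

Plurality first-place counts: Hank 1, Alice 3, Grace 1, Bob 4 → Bob.
Borda totals: Hank 10, Alice 17, Grace 9, Bob 18 → Bob.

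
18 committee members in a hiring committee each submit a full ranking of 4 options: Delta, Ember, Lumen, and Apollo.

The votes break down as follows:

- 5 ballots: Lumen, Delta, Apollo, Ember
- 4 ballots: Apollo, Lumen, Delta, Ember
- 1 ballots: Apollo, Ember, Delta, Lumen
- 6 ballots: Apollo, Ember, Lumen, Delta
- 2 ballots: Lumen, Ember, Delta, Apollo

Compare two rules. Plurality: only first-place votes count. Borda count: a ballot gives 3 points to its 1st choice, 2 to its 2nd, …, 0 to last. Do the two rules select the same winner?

Yes

Plurality first-place counts: Delta 0, Ember 0, Lumen 7, Apollo 11 → Apollo.
Borda totals: Delta 17, Ember 18, Lumen 35, Apollo 38 → Apollo.
The two rules agree on Apollo.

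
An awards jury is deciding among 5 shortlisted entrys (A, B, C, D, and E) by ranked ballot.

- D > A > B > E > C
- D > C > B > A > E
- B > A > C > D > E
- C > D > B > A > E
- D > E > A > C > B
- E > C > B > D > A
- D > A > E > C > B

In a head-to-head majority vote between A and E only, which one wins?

Ballots ranking A above E: 5.
Ballots ranking E above A: 2.
A wins the head-to-head, 5–2.

A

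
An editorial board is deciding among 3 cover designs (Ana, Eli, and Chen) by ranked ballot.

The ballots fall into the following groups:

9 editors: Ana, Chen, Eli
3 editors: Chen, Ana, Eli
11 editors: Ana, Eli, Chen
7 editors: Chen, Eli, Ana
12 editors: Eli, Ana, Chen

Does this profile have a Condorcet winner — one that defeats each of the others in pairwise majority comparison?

Yes

Head-to-head results (42 voters total):
Ana vs Eli: Ana wins 23–19.
Ana vs Chen: Ana wins 32–10.
Eli vs Chen: Eli wins 23–19.
Ana beats each rival — Eli (23–19), Chen (32–10) — so Ana is the Condorcet winner.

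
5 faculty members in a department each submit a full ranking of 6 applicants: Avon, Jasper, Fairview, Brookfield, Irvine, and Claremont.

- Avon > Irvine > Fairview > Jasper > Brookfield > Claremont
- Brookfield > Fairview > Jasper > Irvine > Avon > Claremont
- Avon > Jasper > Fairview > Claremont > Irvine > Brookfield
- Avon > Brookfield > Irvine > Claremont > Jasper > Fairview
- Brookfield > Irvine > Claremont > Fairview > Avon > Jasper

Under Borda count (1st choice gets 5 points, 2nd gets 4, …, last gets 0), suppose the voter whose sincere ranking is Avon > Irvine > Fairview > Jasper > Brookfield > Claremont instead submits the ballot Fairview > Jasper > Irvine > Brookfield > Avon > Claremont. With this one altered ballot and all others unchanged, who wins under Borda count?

Brookfield

Borda totals with the altered ballot: Avon 13, Jasper 12, Fairview 14, Brookfield 16, Irvine 13, Claremont 7.
The switch changes the winner from Avon to Brookfield.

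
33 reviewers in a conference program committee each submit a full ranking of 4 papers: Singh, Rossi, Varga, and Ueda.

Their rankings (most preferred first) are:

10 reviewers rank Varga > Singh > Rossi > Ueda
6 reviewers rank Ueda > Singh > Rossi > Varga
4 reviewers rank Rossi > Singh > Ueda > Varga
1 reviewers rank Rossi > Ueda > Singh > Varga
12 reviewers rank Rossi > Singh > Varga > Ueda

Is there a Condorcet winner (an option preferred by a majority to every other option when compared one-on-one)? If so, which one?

Rossi

Head-to-head results (33 voters total):
Singh vs Rossi: Rossi wins 17–16.
Singh vs Varga: Singh wins 23–10.
Singh vs Ueda: Singh wins 26–7.
Rossi vs Varga: Rossi wins 23–10.
Rossi vs Ueda: Rossi wins 27–6.
Varga vs Ueda: Varga wins 22–11.
Rossi beats each rival — Singh (17–16), Varga (23–10), Ueda (27–6) — so Rossi is the Condorcet winner.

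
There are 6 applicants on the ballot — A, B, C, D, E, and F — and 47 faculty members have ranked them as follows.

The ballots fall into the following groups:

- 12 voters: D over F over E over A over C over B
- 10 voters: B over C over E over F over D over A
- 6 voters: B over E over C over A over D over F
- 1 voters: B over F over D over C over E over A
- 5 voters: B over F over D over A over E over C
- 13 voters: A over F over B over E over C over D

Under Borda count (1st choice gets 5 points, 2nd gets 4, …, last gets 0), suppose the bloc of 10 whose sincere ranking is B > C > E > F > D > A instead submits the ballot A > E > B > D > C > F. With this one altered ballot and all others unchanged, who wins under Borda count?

A

Borda totals with the altered ballot: A 161, B 129, C 55, D 104, E 132, F 124.
The switch changes the winner from B to A.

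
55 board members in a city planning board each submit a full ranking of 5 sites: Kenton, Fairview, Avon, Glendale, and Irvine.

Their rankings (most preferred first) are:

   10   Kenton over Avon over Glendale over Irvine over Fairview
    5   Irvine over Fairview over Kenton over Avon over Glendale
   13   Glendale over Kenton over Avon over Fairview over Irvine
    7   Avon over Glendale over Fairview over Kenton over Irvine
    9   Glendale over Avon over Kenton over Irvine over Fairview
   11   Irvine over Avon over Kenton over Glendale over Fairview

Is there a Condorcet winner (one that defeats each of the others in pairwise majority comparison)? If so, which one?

Head-to-head results (55 voters total):
Kenton vs Fairview: Kenton wins 43–12.
Kenton vs Avon: Kenton wins 28–27.
Kenton vs Glendale: Glendale wins 29–26.
Kenton vs Irvine: Kenton wins 39–16.
Fairview vs Avon: Avon wins 50–5.
Fairview vs Glendale: Glendale wins 50–5.
Fairview vs Irvine: Irvine wins 35–20.
Avon vs Glendale: Avon wins 33–22.
Avon vs Irvine: Avon wins 39–16.
Glendale vs Irvine: Glendale wins 39–16.
No candidate beats all others: Kenton beats Avon beats Glendale beats Kenton, a majority cycle.

No Condorcet winner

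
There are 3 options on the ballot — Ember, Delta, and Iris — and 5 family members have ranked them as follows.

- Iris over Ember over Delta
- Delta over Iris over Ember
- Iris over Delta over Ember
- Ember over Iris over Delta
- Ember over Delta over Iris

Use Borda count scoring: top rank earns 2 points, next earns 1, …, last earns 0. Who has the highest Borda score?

Borda scores:
  Ember: 1 + 0 + 0 + 2 + 2 = 5
  Delta: 0 + 2 + 1 + 0 + 1 = 4
  Iris: 2 + 1 + 2 + 1 + 0 = 6
Iris has the highest total.

Iris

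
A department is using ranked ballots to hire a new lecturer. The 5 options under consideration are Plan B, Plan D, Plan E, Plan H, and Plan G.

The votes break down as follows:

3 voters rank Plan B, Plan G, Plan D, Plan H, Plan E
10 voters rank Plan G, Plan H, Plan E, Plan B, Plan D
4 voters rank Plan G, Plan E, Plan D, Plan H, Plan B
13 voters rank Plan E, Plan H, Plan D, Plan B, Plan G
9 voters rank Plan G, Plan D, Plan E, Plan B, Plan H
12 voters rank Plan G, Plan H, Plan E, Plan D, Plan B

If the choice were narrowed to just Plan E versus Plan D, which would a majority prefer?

Ballots ranking Plan E above Plan D: 10+4+13+12 = 39.
Ballots ranking Plan D above Plan E: 3+9 = 12.
Plan E wins the head-to-head, 39–12.

Plan E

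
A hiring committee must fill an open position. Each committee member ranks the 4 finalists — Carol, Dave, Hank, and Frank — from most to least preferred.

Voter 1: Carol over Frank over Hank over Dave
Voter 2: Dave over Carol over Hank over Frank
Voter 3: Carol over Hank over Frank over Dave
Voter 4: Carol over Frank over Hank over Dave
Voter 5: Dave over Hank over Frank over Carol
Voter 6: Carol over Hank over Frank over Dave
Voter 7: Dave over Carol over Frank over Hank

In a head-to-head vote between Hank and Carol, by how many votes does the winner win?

Ballots ranking Hank above Carol: 1.
Ballots ranking Carol above Hank: 6.
Carol wins 6–1, a margin of 5.

5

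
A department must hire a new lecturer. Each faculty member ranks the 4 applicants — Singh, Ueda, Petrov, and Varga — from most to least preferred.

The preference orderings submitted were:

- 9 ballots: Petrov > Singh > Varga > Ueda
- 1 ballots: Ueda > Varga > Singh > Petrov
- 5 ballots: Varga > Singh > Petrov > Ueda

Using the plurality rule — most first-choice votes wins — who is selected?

Petrov

First-place vote totals:
  Singh: 0
  Ueda: 1
  Petrov: 9
  Varga: 5
Petrov has the most first-place votes.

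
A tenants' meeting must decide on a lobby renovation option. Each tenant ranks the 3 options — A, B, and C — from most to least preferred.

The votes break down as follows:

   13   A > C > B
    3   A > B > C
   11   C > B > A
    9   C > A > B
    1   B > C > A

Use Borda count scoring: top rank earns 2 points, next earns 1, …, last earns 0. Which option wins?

C

Borda scores:
  A: 13·2 + 3·2 + 11·0 + 9·1 + 0 = 41
  B: 13·0 + 3·1 + 11·1 + 9·0 + 2 = 16
  C: 13·1 + 3·0 + 11·2 + 9·2 + 1 = 54
C has the highest total.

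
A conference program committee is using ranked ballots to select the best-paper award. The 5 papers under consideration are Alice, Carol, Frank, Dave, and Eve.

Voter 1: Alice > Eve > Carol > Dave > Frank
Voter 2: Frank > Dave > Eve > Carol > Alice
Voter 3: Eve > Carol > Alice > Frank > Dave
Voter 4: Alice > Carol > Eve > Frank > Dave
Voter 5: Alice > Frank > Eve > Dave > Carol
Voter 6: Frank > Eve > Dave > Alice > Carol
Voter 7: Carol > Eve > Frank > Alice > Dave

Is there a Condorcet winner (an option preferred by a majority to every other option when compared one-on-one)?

Head-to-head results (7 voters total):
Alice vs Carol: Alice wins 4–3.
Alice vs Frank: Alice wins 4–3.
Alice vs Dave: Alice wins 5–2.
Alice vs Eve: Eve wins 4–3.
Carol vs Frank: Carol wins 4–3.
Carol vs Dave: Carol wins 4–3.
Carol vs Eve: Eve wins 5–2.
Frank vs Dave: Frank wins 6–1.
Frank vs Eve: Eve wins 4–3.
Dave vs Eve: Eve wins 6–1.
Eve beats each rival — Alice (4–3), Carol (5–2), Frank (4–3), Dave (6–1) — so Eve is the Condorcet winner.

Yes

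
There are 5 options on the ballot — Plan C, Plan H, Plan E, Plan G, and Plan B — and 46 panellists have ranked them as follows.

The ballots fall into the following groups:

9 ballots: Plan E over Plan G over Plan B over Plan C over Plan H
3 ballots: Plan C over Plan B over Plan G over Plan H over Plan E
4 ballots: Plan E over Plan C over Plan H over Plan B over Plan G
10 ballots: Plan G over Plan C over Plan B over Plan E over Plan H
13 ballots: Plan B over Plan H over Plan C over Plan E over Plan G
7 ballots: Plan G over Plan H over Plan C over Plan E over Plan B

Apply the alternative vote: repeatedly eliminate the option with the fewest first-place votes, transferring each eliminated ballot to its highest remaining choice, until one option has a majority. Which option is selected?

Plan G

Round 1: Plan G 17, Plan E 13, Plan B 13, Plan C 3, Plan H 0. Plan H has the fewest and is eliminated.
Round 2: Plan G 17, Plan E 13, Plan B 13, Plan C 3. Plan C has the fewest and is eliminated.
Round 3: Plan G 17, Plan B 16, Plan E 13. Plan E has the fewest and is eliminated.
Round 4: Plan G 26, Plan B 20. Plan G has a majority.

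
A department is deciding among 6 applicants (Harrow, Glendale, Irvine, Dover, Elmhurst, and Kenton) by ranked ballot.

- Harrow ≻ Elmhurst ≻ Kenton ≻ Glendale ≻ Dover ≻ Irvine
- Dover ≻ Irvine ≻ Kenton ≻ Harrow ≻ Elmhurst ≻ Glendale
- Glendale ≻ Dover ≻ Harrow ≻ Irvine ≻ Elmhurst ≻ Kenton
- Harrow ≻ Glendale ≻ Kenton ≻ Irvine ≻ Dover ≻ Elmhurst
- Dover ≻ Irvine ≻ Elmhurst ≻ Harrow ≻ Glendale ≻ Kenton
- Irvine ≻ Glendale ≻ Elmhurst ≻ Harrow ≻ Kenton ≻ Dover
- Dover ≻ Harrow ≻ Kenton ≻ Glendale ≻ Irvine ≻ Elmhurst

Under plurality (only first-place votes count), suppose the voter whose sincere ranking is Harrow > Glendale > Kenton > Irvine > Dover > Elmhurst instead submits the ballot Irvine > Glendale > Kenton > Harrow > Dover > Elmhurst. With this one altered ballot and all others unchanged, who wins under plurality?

Dover

First-place totals with the altered ballot: Harrow 1, Glendale 1, Irvine 2, Dover 3, Elmhurst 0, Kenton 0.
The winner is unchanged: still Dover.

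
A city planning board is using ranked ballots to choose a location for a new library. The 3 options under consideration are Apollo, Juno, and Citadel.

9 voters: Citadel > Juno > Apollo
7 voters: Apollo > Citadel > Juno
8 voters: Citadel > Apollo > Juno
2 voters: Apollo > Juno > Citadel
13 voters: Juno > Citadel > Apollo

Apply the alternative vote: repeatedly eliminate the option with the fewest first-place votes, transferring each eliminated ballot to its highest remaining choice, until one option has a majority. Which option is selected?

Round 1: Citadel 17, Juno 13, Apollo 9. Apollo has the fewest and is eliminated.
Round 2: Citadel 24, Juno 15. Citadel has a majority.

Citadel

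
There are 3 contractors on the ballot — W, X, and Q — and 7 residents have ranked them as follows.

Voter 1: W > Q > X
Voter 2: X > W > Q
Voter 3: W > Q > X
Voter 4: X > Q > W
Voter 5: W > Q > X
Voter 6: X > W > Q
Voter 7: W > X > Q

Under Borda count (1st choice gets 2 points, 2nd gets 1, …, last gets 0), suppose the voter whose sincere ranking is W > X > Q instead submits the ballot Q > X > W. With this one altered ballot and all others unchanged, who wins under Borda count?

W

Borda totals with the altered ballot: W 8, X 7, Q 6.
The winner is unchanged: still W.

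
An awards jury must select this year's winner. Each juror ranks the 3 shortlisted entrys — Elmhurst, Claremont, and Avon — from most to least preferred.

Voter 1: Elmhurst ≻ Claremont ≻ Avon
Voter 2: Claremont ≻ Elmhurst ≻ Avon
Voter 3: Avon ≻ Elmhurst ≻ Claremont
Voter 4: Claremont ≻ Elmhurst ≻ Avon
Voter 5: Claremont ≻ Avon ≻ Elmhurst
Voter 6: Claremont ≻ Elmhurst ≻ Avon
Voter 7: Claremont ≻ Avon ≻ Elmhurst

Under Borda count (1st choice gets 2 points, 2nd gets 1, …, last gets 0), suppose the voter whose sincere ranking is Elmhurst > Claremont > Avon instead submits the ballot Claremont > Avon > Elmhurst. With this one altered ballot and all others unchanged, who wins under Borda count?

Claremont

Borda totals with the altered ballot: Elmhurst 4, Claremont 12, Avon 5.
The winner is unchanged: still Claremont.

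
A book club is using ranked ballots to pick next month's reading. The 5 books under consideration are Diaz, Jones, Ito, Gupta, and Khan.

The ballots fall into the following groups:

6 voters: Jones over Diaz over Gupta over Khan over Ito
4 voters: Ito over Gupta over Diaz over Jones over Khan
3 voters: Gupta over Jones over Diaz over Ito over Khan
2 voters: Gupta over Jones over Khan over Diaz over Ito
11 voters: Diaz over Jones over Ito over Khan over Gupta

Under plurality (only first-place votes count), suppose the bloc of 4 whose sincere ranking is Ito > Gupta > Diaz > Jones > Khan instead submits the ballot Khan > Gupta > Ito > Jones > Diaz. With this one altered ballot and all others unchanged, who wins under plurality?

First-place totals with the altered ballot: Diaz 11, Jones 6, Ito 0, Gupta 5, Khan 4.
The winner is unchanged: still Diaz.

Diaz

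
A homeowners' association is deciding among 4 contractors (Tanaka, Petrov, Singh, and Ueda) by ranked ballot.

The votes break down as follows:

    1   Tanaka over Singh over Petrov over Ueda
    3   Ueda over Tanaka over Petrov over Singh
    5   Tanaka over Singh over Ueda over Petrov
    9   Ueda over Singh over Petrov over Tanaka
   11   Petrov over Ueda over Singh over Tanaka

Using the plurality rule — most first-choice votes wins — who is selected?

Ueda

First-place vote totals:
  Tanaka: 6
  Petrov: 11
  Singh: 0
  Ueda: 12
Ueda has the most first-place votes.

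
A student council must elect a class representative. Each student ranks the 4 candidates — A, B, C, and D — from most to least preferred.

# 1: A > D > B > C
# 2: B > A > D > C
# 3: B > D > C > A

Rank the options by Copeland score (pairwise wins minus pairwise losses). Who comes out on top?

B

Pairwise results:
  A vs B: B wins 2–1.
  A vs C: A wins 2–1.
  A vs D: A wins 2–1.
  B vs C: B wins 3–0.
  B vs D: B wins 2–1.
  C vs D: D wins 3–0.
Copeland scores (wins − losses):
  A: 2 − 1 = 1
  B: 3 − 0 = 3
  C: 0 − 3 = -3
  D: 1 − 2 = -1
B has the best Copeland score.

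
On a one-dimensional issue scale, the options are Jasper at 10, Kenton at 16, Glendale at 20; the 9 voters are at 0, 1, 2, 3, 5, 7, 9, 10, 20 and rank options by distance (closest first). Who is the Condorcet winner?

Jasper

With single-peaked preferences on a line, the Condorcet winner is the candidate closest to the median voter.
The median voter (position 5) is closest to Jasper at 10.
Check: Jasper vs Kenton — voters closer to Jasper: 8 of 9.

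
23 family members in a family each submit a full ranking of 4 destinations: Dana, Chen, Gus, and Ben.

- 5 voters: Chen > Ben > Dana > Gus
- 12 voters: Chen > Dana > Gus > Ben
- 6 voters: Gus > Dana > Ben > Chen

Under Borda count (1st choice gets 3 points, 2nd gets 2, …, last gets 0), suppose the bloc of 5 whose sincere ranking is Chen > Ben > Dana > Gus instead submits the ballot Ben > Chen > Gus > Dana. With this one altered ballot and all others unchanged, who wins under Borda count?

Borda totals with the altered ballot: Dana 36, Chen 46, Gus 35, Ben 21.
The winner is unchanged: still Chen.

Chen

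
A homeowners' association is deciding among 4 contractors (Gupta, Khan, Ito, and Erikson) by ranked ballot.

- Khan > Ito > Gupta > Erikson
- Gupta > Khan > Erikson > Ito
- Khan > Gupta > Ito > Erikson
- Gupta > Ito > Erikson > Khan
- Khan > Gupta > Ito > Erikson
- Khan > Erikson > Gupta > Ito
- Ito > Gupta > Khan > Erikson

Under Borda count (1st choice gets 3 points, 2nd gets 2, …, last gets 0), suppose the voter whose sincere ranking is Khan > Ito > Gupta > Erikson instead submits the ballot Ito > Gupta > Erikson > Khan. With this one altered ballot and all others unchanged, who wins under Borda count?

Gupta

Borda totals with the altered ballot: Gupta 15, Khan 12, Ito 10, Erikson 5.
The switch changes the winner from Khan to Gupta.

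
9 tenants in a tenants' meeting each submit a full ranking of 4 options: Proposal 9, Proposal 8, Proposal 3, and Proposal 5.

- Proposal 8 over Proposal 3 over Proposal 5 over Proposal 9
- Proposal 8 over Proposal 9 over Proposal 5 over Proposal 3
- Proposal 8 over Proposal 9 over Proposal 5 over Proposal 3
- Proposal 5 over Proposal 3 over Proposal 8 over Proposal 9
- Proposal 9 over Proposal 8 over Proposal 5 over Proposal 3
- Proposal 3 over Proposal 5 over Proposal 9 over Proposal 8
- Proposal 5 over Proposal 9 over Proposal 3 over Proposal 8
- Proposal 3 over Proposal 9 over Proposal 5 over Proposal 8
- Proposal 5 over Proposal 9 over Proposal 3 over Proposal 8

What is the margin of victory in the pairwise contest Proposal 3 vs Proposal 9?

Ballots ranking Proposal 3 above Proposal 9: 4.
Ballots ranking Proposal 9 above Proposal 3: 5.
Proposal 9 wins 5–4, a margin of 1.

1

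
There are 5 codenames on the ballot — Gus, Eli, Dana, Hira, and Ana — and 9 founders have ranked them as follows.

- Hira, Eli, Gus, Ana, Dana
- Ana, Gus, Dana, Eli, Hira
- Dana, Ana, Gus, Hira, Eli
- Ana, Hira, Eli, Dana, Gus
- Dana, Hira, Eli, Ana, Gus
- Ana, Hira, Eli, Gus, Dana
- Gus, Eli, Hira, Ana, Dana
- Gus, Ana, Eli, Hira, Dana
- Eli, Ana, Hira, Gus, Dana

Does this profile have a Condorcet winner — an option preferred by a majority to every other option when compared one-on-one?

Yes

Head-to-head results (9 voters total):
Gus vs Eli: Eli wins 5–4.
Gus vs Dana: Gus wins 6–3.
Gus vs Hira: Hira wins 5–4.
Gus vs Ana: Ana wins 6–3.
Eli vs Dana: Eli wins 6–3.
Eli vs Hira: Hira wins 5–4.
Eli vs Ana: Ana wins 5–4.
Dana vs Hira: Hira wins 6–3.
Dana vs Ana: Ana wins 7–2.
Hira vs Ana: Ana wins 6–3.
Ana beats each rival — Gus (6–3), Eli (5–4), Dana (7–2), Hira (6–3) — so Ana is the Condorcet winner.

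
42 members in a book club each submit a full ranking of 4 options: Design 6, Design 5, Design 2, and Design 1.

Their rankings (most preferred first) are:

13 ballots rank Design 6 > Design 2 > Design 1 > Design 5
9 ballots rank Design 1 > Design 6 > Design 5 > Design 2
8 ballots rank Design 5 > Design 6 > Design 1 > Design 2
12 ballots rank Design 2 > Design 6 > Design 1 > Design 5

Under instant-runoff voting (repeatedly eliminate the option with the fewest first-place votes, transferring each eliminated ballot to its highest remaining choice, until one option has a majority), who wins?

Design 6

Round 1: Design 6 13, Design 2 12, Design 1 9, Design 5 8. Design 5 has the fewest and is eliminated.
Round 2: Design 6 21, Design 2 12, Design 1 9. Design 1 has the fewest and is eliminated.
Round 3: Design 6 30, Design 2 12. Design 6 has a majority.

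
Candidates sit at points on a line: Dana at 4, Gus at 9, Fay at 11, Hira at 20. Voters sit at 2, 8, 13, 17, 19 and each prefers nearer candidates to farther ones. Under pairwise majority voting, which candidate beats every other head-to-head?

With single-peaked preferences on a line, the Condorcet winner is the candidate closest to the median voter.
The median voter (position 13) is closest to Fay at 11.
Check: Fay vs Hira — voters closer to Fay: 3 of 5.

Fay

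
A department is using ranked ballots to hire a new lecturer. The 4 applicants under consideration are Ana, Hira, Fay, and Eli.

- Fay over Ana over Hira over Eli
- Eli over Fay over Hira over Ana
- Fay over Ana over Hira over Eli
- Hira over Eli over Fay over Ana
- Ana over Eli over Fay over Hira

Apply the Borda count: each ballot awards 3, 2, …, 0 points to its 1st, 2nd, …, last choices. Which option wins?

Fay

Borda scores:
  Ana: 2 + 0 + 2 + 0 + 3 = 7
  Hira: 1 + 1 + 1 + 3 + 0 = 6
  Fay: 3 + 2 + 3 + 1 + 1 = 10
  Eli: 0 + 3 + 0 + 2 + 2 = 7
Fay has the highest total.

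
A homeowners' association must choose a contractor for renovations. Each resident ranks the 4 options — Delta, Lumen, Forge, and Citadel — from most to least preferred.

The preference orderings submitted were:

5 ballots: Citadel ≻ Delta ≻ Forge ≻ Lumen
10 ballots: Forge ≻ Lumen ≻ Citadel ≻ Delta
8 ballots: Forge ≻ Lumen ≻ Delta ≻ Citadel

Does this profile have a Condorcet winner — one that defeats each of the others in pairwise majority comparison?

Head-to-head results (23 voters total):
Delta vs Lumen: Lumen wins 18–5.
Delta vs Forge: Forge wins 18–5.
Delta vs Citadel: Citadel wins 15–8.
Lumen vs Forge: Forge wins 23–0.
Lumen vs Citadel: Lumen wins 18–5.
Forge vs Citadel: Forge wins 18–5.
Forge beats each rival — Delta (18–5), Lumen (23–0), Citadel (18–5) — so Forge is the Condorcet winner.

Yes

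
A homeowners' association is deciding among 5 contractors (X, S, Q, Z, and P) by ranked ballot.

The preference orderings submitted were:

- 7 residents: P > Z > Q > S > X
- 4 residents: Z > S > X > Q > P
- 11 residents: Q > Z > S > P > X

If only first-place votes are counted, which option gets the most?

Q

First-place vote totals:
  X: 0
  S: 0
  Q: 11
  Z: 4
  P: 7
Q has the most first-place votes.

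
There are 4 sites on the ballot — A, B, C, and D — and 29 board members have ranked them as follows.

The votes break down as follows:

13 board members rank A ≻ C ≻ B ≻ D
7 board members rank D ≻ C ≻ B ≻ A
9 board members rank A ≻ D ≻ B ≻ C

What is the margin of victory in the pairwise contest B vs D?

3

Ballots ranking B above D: 13.
Ballots ranking D above B: 7+9 = 16.
D wins 16–13, a margin of 3.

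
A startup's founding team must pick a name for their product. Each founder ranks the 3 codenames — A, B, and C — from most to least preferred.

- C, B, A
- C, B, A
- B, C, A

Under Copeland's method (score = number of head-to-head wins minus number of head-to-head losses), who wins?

C

Pairwise results:
  A vs B: B wins 3–0.
  A vs C: C wins 3–0.
  B vs C: C wins 2–1.
Copeland scores (wins − losses):
  A: 0 − 2 = -2
  B: 1 − 1 = 0
  C: 2 − 0 = 2
C has the best Copeland score.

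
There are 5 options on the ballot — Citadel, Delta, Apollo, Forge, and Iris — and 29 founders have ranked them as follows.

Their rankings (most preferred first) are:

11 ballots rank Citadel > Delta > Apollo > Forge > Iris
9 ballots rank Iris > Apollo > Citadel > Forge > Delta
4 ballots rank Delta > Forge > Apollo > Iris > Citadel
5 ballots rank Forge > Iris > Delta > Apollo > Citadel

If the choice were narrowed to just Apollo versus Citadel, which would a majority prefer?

Apollo

Ballots ranking Apollo above Citadel: 9+4+5 = 18.
Ballots ranking Citadel above Apollo: 11.
Apollo wins the head-to-head, 18–11.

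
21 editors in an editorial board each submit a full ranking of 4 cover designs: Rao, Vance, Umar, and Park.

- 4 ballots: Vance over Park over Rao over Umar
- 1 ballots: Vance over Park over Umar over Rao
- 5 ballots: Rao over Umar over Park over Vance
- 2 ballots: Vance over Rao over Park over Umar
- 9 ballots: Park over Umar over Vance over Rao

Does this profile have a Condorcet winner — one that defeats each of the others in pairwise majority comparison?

Yes

Head-to-head results (21 voters total):
Rao vs Vance: Vance wins 16–5.
Rao vs Umar: Rao wins 11–10.
Rao vs Park: Park wins 14–7.
Vance vs Umar: Umar wins 14–7.
Vance vs Park: Park wins 14–7.
Umar vs Park: Park wins 16–5.
Park beats each rival — Rao (14–7), Vance (14–7), Umar (16–5) — so Park is the Condorcet winner.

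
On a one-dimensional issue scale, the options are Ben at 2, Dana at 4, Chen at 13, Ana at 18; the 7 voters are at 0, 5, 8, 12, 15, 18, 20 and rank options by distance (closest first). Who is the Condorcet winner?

With single-peaked preferences on a line, the Condorcet winner is the candidate closest to the median voter.
The median voter (position 12) is closest to Chen at 13.
Check: Chen vs Ben — voters closer to Chen: 5 of 7.

Chen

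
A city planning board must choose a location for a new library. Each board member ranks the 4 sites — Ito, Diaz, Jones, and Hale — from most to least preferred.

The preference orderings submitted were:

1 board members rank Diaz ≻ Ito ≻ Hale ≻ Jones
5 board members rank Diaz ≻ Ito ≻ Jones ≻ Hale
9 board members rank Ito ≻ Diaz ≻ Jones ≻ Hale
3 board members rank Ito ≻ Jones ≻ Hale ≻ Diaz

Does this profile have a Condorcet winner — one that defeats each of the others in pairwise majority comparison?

Head-to-head results (18 voters total):
Ito vs Diaz: Ito wins 12–6.
Ito vs Jones: Ito wins 18–0.
Ito vs Hale: Ito wins 18–0.
Diaz vs Jones: Diaz wins 15–3.
Diaz vs Hale: Diaz wins 15–3.
Jones vs Hale: Jones wins 17–1.
Ito beats each rival — Diaz (12–6), Jones (18–0), Hale (18–0) — so Ito is the Condorcet winner.

Yes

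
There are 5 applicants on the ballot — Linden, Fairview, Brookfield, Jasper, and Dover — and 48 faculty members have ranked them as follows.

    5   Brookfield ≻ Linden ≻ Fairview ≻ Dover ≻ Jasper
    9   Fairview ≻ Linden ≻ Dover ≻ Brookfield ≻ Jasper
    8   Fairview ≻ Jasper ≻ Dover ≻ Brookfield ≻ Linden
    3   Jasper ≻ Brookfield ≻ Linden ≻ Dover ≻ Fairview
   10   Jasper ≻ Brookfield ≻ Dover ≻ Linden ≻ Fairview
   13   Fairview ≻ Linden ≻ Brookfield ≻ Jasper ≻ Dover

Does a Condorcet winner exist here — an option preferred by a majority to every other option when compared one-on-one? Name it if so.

Fairview

Head-to-head results (48 voters total):
Linden vs Fairview: Fairview wins 30–18.
Linden vs Brookfield: Brookfield wins 26–22.
Linden vs Jasper: Linden wins 27–21.
Linden vs Dover: Linden wins 30–18.
Fairview vs Brookfield: Fairview wins 30–18.
Fairview vs Jasper: Fairview wins 35–13.
Fairview vs Dover: Fairview wins 35–13.
Brookfield vs Jasper: Brookfield wins 27–21.
Brookfield vs Dover: Brookfield wins 31–17.
Jasper vs Dover: Jasper wins 34–14.
Fairview beats each rival — Linden (30–18), Brookfield (30–18), Jasper (35–13), Dover (35–13) — so Fairview is the Condorcet winner.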